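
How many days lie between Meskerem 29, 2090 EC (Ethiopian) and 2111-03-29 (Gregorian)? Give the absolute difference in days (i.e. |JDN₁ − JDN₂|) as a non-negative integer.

JDN of the first date = 2487256.
JDN of the second date = 2492174.
|2492174 − 2487256| = 4918.

4918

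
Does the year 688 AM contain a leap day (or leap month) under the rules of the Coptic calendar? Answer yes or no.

688 mod 4 = 0; in the Coptic calendar a year is leap when year mod 4 = 3, so it is a common year.

no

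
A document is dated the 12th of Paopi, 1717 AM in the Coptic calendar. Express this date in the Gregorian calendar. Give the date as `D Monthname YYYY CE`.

22 October 2000 CE

Julian Day Number of the source date = 2451840.
Converting JDN 2451840 to the Gregorian calendar gives 22 October 2000 CE.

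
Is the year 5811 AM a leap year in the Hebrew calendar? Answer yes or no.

no

Hebrew year 5811 is year 16 of its 19-year Metonic cycle; leap years are at positions 3, 6, 8, 11, 14, 17, 19, so it is a common year (12 months).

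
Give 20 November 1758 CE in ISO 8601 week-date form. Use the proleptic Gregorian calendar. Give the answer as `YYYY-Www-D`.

The weekday is Monday (ISO weekday 1).
That Monday belongs to ISO week 47 of ISO year 1758.

1758-W47-1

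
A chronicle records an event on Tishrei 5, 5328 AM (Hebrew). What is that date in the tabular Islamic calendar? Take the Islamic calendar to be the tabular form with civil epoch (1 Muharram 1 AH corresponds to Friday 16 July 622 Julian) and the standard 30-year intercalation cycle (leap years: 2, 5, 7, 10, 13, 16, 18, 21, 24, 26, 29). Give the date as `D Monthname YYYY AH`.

4 Rabi' al-Awwal 975 AH

Julian Day Number of the source date = 2293655.
Converting JDN 2293655 to the tabular Islamic calendar gives 4 Rabi' al-Awwal 975 AH.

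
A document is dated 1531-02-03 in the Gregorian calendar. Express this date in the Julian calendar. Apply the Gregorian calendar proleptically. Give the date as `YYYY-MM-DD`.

1531-01-24

The Julian–Gregorian offset here is 10 days (Julian trailing).
3 February 1531 Gregorian − 10 days → 24 January 1531 Julian.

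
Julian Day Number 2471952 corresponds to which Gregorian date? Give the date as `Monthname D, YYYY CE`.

November 15, 2055 CE

Counting from JDN 2299161 = 15 Oct 1582 gives an offset of 172791 days.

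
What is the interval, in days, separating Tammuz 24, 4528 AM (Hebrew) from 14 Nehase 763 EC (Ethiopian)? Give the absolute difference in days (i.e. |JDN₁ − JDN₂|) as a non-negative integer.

1119

JDN of the first date = 2001765.
JDN of the second date = 2002884.
|2002884 − 2001765| = 1119.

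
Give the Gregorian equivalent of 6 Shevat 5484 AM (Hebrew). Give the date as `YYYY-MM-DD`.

1724-01-31

Julian Day Number of the source date = 2350768.
Converting JDN 2350768 to the Gregorian calendar gives 31 January 1724 CE.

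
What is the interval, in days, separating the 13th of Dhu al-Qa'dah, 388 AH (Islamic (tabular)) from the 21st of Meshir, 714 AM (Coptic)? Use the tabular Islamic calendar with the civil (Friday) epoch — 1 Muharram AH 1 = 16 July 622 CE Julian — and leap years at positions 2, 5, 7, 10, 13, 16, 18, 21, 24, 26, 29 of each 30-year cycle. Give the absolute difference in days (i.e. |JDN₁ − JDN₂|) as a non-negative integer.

264

First date → JDN 2085887; second date → JDN 2085623.
The interval is |2085887 − 2085623| = 264 days.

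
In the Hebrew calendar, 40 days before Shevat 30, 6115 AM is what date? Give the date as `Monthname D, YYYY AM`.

JDN of Shevat 30, 6115 AM = 2581249.
2581249 − 40 = 2581209.
JDN 2581209 in the Hebrew calendar is Tevet 19, 6115 AM.

Tevet 19, 6115 AM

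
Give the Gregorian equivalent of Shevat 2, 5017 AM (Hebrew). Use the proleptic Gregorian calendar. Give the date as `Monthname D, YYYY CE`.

January 25, 1257 CE

Julian Day Number of the source date = 2180195.
Converting JDN 2180195 to the Gregorian calendar gives 25 January 1257 CE.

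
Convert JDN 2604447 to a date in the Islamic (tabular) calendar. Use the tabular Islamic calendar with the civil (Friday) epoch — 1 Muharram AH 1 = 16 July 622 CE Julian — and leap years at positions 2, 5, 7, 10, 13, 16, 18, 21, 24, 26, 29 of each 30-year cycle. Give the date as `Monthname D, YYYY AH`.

Rabi' al-Awwal 16, 1852 AH

The Gregorian equivalent of JDN 2604447 is 19 August 2418.
In the tabular Islamic calendar that day is Rabi' al-Awwal 16, 1852 AH.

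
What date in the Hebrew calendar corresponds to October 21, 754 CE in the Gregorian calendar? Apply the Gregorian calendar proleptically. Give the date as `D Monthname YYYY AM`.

25 Tishrei 4515 AM

Both dates share Julian Day Number 1996746; in the Hebrew calendar that is 25 Tishrei 4515 AM.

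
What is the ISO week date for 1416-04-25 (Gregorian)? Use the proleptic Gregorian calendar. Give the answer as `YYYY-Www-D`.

The weekday is Thursday (ISO weekday 4).
That Thursday belongs to ISO week 17 of ISO year 1416.

1416-W17-4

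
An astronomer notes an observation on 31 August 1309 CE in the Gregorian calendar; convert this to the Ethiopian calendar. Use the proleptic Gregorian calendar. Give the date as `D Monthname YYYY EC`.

30 Nehase 1301 EC

Both dates share Julian Day Number 2199405; in the Ethiopian calendar that is 30 Nehase 1301 EC.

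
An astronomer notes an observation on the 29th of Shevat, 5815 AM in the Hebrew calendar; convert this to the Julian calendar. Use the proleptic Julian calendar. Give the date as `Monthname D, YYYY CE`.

February 14, 2055 CE

Both dates share Julian Day Number 2471691; in the Julian calendar that is 14 February 2055 CE.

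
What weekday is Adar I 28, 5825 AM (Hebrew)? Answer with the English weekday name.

Friday

In the Gregorian calendar this is 6 March 2065 (JDN 2475351).
JDN 2475351 mod 7 = 4, and JDN 0 was a Monday, so this is a Friday.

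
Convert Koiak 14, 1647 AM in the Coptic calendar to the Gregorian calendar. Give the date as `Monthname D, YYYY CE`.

December 23, 1930 CE

Both dates share Julian Day Number 2426334; in the Gregorian calendar that is 23 December 1930 CE.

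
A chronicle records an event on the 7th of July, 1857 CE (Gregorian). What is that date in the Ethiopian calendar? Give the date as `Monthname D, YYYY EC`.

Julian Day Number of the source date = 2399503.
Converting JDN 2399503 to the Ethiopian calendar gives 1 Hamle 1849 EC.

Hamle 1, 1849 EC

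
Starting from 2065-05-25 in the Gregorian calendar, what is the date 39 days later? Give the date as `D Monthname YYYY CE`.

3 July 2065 CE

Counting 39 days forward from JDN 2475431 reaches JDN 2475470, which is 3 July 2065 CE.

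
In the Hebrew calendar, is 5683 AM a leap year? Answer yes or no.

no

Hebrew year 5683 is year 2 of its 19-year Metonic cycle; leap years are at positions 3, 6, 8, 11, 14, 17, 19, so it is a common year (12 months).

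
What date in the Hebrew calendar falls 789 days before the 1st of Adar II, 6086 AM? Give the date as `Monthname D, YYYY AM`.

Counting 789 days back from JDN 2570678 reaches JDN 2569889, which is Tevet 9, 6084 AM.

Tevet 9, 6084 AM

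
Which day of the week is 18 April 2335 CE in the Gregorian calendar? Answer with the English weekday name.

Since JDN mod 7 = 3 (0 = Monday), the day is Thursday.

Thursday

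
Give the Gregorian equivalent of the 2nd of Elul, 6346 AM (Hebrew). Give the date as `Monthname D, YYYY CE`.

Julian Day Number of the source date = 2665827.
Converting JDN 2665827 to the Gregorian calendar gives 7 September 2586 CE.

September 7, 2586 CE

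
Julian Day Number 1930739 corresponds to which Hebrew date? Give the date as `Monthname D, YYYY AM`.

JDN 1930739 is 30 January 574 in the proleptic Gregorian calendar.
In the Hebrew calendar that day is Shevat 19, 4334 AM.

Shevat 19, 4334 AM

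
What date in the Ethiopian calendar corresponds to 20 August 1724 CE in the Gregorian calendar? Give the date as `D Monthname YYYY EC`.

Julian Day Number of the source date = 2350970.
Converting JDN 2350970 to the Ethiopian calendar gives 16 Nehase 1716 EC.

16 Nehase 1716 EC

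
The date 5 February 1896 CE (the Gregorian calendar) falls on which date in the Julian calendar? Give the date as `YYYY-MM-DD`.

1896-01-24

At this point the Julian calendar is 12 days behind the Gregorian.
5 February 1896 Gregorian − 12 days → 24 January 1896 Julian.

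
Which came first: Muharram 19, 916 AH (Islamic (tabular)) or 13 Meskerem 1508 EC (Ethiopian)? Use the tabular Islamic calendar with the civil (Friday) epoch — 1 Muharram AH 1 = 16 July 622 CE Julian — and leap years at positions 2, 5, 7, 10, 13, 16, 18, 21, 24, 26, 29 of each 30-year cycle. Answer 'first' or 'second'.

The two dates have Julian Day Numbers 2272703 and 2274665 respectively.
Since 2272703 < 2274665, the first date comes first.

first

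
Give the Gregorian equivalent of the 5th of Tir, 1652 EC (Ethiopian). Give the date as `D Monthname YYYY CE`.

11 January 1660 CE

Both dates share Julian Day Number 2327373; in the Gregorian calendar that is 11 January 1660 CE.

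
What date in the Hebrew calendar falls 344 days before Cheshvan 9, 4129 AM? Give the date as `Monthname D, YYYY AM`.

The starting date is JDN 1855750; 1855750 − 344 = 1855406.
JDN 1855406 corresponds to Cheshvan 19, 4128 AM.

Cheshvan 19, 4128 AM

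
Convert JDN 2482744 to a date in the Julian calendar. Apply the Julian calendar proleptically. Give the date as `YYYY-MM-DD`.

2085-05-20

The Gregorian equivalent of JDN 2482744 is 2 June 2085.
In the Julian calendar that day is 2085-05-20.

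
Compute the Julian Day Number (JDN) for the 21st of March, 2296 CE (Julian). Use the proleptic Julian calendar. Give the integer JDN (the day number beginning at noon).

In the Gregorian calendar the same day is 5 April 2296.
JDN 2451545 is 1 January 2000 CE (Gregorian); the target day is +108207 days from there, so JDN = 2559752.

2559752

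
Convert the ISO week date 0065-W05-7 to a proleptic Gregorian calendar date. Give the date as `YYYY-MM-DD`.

0065-02-01

ISO week 1 of 65 is the week containing the first Thursday of 65.
Week 5, day 7 (Sunday) lands on 0065-02-01.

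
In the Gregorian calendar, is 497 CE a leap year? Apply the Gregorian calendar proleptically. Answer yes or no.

497 is not divisible by 4, so it is a common year.

no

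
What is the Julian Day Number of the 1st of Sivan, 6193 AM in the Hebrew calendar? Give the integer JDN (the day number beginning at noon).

2609835

Equivalently 20 May 2433 (Gregorian).
JDN 2451545 is 1 January 2000 CE (Gregorian); the target day is +158290 days from there, so JDN = 2609835.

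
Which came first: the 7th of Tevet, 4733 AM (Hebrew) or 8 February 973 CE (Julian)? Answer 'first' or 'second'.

First date → JDN 2076431; second date → JDN 2076485.
JDN 2076431 < JDN 2076485, so the first date is earlier.

first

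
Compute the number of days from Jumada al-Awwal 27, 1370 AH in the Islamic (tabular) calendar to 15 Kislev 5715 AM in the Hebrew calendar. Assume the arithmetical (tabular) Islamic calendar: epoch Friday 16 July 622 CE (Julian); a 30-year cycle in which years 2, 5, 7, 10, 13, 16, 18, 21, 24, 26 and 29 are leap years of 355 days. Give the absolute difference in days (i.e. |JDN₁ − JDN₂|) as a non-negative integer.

First date → JDN 2433712; second date → JDN 2435087.
The interval is |2433712 − 2435087| = 1375 days.

1375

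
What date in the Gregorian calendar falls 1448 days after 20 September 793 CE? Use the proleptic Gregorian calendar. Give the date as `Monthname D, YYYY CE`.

September 7, 797 CE

Counting 1448 days forward from JDN 2010960 reaches JDN 2012408, which is September 7, 797 CE.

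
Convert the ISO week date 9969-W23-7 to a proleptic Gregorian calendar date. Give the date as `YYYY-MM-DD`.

ISO week 1 of 9969 is the week containing the first Thursday of 9969.
Week 23, day 7 (Sunday) lands on 9969-06-08.

9969-06-08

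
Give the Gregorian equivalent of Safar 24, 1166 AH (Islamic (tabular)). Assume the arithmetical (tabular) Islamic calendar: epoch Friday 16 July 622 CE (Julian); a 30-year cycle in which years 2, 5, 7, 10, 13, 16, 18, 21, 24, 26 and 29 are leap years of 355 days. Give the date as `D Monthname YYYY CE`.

31 December 1752 CE

Julian Day Number of the source date = 2361330.
Converting JDN 2361330 to the Gregorian calendar gives 31 December 1752 CE.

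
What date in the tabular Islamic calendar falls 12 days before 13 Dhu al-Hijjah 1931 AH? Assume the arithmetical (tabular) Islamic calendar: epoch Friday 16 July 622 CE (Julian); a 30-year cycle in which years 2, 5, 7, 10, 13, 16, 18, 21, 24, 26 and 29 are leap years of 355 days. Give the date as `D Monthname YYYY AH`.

1 Dhu al-Hijjah 1931 AH

JDN of 13 Dhu al-Hijjah 1931 AH = 2632705.
2632705 − 12 = 2632693.
JDN 2632693 in the tabular Islamic calendar is 1 Dhu al-Hijjah 1931 AH.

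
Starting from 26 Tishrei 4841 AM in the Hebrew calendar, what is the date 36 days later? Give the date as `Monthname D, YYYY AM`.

Kislev 3, 4841 AM

Counting 36 days forward from JDN 2115813 reaches JDN 2115849, which is Kislev 3, 4841 AM.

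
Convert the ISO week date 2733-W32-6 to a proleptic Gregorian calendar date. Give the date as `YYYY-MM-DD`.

2733-08-12

ISO week 1 of 2733 is the week containing the first Thursday of 2733.
Week 32, day 6 (Saturday) lands on 2733-08-12.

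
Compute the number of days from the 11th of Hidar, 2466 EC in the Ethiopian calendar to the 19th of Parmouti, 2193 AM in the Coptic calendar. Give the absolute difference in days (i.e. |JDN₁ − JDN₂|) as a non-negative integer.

1254

JDN of the first date = 2624632.
JDN of the second date = 2625886.
|2625886 − 2624632| = 1254.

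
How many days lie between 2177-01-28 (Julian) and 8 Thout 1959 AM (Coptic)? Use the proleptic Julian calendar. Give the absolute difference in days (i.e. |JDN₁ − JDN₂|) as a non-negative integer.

23961

First date → JDN 2516235; second date → JDN 2540196.
The interval is |2516235 − 2540196| = 23961 days.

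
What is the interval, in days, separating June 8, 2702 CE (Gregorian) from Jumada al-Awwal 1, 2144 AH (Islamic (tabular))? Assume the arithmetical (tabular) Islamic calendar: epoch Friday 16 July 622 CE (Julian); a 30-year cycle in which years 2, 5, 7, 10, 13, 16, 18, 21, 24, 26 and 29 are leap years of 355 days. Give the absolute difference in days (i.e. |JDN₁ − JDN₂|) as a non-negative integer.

JDN of the first date = 2708103.
JDN of the second date = 2707966.
|2707966 − 2708103| = 137.

137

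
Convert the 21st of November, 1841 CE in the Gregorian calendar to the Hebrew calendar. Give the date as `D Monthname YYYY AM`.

8 Kislev 5602 AM

Both dates share Julian Day Number 2393796; in the Hebrew calendar that is 8 Kislev 5602 AM.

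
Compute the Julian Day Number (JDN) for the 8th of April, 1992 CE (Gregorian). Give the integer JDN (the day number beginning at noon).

JDN 2451545 is 1 January 2000 CE (Gregorian); the target day is −2824 days from there, so JDN = 2448721.

2448721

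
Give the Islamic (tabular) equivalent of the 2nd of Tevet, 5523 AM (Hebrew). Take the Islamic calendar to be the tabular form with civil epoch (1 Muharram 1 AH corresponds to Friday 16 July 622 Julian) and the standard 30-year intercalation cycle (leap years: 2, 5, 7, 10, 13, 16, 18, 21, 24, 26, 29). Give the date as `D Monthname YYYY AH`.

Julian Day Number of the source date = 2364969.
Converting JDN 2364969 to the tabular Islamic calendar gives 1 Jumada al-Thani 1176 AH.

1 Jumada al-Thani 1176 AH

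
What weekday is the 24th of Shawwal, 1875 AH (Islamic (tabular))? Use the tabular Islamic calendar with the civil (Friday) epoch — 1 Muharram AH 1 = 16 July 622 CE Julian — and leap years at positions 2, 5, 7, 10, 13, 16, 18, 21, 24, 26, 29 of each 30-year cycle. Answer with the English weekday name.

This is JDN 2612812 (14 July 2441 Gregorian).
Since JDN mod 7 = 6 (0 = Monday), the day is Sunday.

Sunday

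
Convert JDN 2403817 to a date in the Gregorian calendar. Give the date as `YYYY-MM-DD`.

1869-04-29

JDN 2451545 is 1 Jan 2000; 2403817 is −47728 days from there.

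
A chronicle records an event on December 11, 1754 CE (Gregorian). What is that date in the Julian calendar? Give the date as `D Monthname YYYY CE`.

At this point the Julian calendar is 11 days behind the Gregorian.
11 December 1754 Gregorian − 11 days → 30 November 1754 Julian.

30 November 1754 CE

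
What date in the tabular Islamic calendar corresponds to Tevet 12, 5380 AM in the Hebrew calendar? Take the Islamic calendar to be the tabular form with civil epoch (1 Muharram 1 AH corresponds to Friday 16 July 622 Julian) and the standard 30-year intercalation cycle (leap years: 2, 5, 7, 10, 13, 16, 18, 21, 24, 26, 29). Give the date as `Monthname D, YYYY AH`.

Muharram 12, 1029 AH

The source date corresponds to 19 December 1619 in the Gregorian calendar (JDN 2312740).
That day falls on 12 Muharram 1029 AH in the tabular Islamic calendar.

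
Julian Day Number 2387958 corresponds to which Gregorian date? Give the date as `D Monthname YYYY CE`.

JDN 2451545 is 1 Jan 2000; 2387958 is −63587 days from there.

27 November 1825 CE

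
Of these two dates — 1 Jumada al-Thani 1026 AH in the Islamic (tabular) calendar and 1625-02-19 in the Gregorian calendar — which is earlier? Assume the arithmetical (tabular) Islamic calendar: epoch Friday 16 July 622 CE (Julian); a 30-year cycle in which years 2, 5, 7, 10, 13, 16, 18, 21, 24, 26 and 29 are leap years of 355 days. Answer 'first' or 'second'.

first

The two dates have Julian Day Numbers 2311814 and 2314629 respectively.
Since 2311814 < 2314629, the first date comes first.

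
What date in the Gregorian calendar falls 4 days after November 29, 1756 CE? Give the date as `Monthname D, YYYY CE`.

The starting date is JDN 2362759; 2362759 + 4 = 2362763.
JDN 2362763 corresponds to December 3, 1756 CE.

December 3, 1756 CE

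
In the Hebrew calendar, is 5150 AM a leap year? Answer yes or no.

Hebrew year 5150 is year 1 of its 19-year Metonic cycle; leap years are at positions 3, 6, 8, 11, 14, 17, 19, so it is a common year (12 months).

no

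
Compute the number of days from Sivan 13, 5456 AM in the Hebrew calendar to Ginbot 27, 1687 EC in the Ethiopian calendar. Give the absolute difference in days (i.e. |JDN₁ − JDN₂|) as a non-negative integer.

First date → JDN 2340676; second date → JDN 2340298.
The interval is |2340676 − 2340298| = 378 days.

378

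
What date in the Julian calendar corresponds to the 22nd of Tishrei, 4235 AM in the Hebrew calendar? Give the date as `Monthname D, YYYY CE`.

September 19, 474 CE

Both dates share Julian Day Number 1894448; in the Julian calendar that is 19 September 474 CE.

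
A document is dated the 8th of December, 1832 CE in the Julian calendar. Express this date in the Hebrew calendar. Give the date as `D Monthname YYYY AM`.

Both dates share Julian Day Number 2390538; in the Hebrew calendar that is 28 Kislev 5593 AM.

28 Kislev 5593 AM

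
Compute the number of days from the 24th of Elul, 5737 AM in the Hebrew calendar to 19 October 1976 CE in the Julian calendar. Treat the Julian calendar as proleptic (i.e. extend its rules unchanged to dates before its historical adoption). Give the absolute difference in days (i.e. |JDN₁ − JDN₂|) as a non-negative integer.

First date → JDN 2443394; second date → JDN 2443084.
The interval is |2443394 − 2443084| = 310 days.

310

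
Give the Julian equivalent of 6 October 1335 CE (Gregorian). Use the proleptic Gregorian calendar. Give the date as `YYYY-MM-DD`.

For dates in this range the Gregorian date is 8 days ahead of the Julian.
6 October 1335 Gregorian − 8 days → 28 September 1335 Julian.

1335-09-28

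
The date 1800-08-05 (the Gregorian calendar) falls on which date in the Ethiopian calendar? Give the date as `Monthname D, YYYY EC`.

Hamle 30, 1792 EC

Julian Day Number of the source date = 2378713.
Converting JDN 2378713 to the Ethiopian calendar gives 30 Hamle 1792 EC.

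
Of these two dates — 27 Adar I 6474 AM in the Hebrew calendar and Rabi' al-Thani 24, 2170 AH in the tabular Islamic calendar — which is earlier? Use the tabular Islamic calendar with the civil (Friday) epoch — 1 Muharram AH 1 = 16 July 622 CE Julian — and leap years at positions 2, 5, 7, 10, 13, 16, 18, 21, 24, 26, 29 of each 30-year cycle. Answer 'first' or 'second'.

first

The two dates have Julian Day Numbers 2712391 and 2717173 respectively.
Since 2712391 < 2717173, the first date comes first.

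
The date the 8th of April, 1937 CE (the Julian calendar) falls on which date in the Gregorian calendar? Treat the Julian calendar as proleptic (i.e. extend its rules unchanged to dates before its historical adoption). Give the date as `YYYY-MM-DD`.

1937-04-21

For dates in this range the Gregorian date is 13 days ahead of the Julian.
8 April 1937 Julian + 13 days → 21 April 1937 Gregorian.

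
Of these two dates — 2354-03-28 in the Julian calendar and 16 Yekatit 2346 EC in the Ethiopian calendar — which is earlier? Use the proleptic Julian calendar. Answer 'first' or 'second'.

Converting both to JDN: 2580943 vs 2580897; the smaller is the second.

second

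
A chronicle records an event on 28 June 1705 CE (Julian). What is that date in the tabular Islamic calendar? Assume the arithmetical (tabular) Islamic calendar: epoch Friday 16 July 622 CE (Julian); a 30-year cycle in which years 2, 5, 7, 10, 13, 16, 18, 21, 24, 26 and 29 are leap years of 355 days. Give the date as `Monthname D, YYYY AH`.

Both dates share Julian Day Number 2343988; in the tabular Islamic calendar that is 17 Rabi' al-Awwal 1117 AH.

Rabi' al-Awwal 17, 1117 AH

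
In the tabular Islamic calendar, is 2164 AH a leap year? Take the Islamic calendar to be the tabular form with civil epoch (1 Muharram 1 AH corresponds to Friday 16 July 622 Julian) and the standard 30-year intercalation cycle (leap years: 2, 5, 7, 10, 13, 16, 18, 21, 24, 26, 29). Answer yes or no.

no

Year 2164 AH is year 4 of its 30-year cycle; leap positions are 2, 5, 7, 10, 13, 16, 18, 21, 24, 26, 29, so it is a common year (354 days).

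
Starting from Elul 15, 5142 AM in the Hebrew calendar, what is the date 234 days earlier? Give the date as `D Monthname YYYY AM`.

Counting 234 days back from JDN 2226070 reaches JDN 2225836, which is 17 Tevet 5142 AM.

17 Tevet 5142 AM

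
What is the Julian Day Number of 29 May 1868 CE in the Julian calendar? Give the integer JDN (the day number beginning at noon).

2403494

Equivalently 10 June 1868 (Gregorian).
JDN 2299161 is 15 October 1582 CE (Gregorian); the target day is +104333 days from there, so JDN = 2403494.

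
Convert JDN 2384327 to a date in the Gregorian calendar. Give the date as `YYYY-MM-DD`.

JDN 2451545 is 1 Jan 2000; 2384327 is −67218 days from there.

1815-12-19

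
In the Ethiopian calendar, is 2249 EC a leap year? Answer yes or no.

2249 mod 4 = 1; in the Ethiopian calendar a year is leap when year mod 4 = 3, so it is a common year.

no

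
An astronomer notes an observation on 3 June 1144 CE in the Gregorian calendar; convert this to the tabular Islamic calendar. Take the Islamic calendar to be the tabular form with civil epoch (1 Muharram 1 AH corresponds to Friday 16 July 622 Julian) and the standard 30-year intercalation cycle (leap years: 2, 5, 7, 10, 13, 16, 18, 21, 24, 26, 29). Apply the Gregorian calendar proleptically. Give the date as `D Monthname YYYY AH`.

22 Dhu al-Qa'dah 538 AH

Both dates share Julian Day Number 2139051; in the tabular Islamic calendar that is 22 Dhu al-Qa'dah 538 AH.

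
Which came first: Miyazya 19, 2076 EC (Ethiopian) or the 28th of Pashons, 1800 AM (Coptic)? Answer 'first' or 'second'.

first

The two dates have Julian Day Numbers 2482343 and 2482382 respectively.
Since 2482343 < 2482382, the first date comes first.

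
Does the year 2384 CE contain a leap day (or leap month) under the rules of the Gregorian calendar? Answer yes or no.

2384 is divisible by 4 and not by 100, so it is a leap year.

yes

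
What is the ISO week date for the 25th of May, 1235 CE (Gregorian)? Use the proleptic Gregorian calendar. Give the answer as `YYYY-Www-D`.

The weekday is Friday (ISO weekday 5).
That Friday belongs to ISO week 21 of ISO year 1235.

1235-W21-5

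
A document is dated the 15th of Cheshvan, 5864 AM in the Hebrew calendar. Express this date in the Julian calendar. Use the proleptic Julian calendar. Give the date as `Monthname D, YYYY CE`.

November 1, 2103 CE

Both dates share Julian Day Number 2489483; in the Julian calendar that is 1 November 2103 CE.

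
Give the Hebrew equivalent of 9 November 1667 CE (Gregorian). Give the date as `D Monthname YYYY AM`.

22 Cheshvan 5428 AM

Julian Day Number of the source date = 2330232.
Converting JDN 2330232 to the Hebrew calendar gives 22 Cheshvan 5428 AM.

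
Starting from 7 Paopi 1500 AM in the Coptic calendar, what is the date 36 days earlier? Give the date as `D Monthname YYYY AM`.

The starting date is JDN 2372576; 2372576 − 36 = 2372540.
JDN 2372540 corresponds to 1 Thout 1500 AM.

1 Thout 1500 AM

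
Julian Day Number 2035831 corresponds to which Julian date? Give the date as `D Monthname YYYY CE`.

The proleptic Gregorian equivalent of JDN 2035831 is 24 October 861.
In the Julian calendar that day is 20 October 861 CE.

20 October 861 CE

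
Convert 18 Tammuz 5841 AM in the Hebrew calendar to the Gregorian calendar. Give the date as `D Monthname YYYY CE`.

25 July 2081 CE

Julian Day Number of the source date = 2481336.
Converting JDN 2481336 to the Gregorian calendar gives 25 July 2081 CE.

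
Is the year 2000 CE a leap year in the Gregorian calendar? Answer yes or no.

yes

2000 is divisible by 4; 2000 is divisible by 100 but also by 400, so it is a leap year.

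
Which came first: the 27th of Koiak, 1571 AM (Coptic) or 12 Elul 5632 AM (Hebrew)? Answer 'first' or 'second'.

Converting both to JDN: 2398588 vs 2405052; the smaller is the first.

first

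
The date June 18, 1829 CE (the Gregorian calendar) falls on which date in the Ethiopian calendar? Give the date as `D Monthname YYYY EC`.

12 Sene 1821 EC

Both dates share Julian Day Number 2389257; in the Ethiopian calendar that is 12 Sene 1821 EC.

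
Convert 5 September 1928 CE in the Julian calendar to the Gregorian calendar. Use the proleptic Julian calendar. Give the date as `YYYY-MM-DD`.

At this point the Julian calendar is 13 days behind the Gregorian.
5 September 1928 Julian + 13 days → 18 September 1928 Gregorian.

1928-09-18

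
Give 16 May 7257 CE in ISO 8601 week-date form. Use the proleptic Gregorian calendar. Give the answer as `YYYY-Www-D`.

7257-W20-3

The weekday is Wednesday (ISO weekday 3).
That Wednesday belongs to ISO week 20 of ISO year 7257.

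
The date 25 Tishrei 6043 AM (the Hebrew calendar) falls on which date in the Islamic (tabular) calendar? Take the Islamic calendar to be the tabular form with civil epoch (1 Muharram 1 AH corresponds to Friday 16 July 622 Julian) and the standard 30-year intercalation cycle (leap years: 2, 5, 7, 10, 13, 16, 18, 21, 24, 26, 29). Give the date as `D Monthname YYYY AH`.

26 Rabi' al-Awwal 1712 AH

Julian Day Number of the source date = 2554845.
Converting JDN 2554845 to the tabular Islamic calendar gives 26 Rabi' al-Awwal 1712 AH.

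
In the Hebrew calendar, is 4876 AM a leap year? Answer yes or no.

Hebrew year 4876 is year 12 of its 19-year Metonic cycle; leap years are at positions 3, 6, 8, 11, 14, 17, 19, so it is a common year (12 months).

no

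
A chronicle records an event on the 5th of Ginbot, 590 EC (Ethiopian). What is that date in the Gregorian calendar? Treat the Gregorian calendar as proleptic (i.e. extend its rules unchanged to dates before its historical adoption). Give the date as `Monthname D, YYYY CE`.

May 2, 598 CE

Julian Day Number of the source date = 1939597.
Converting JDN 1939597 to the Gregorian calendar gives 2 May 598 CE.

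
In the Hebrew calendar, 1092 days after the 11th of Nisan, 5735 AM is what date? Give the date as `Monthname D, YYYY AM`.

Adar II 10, 5738 AM

The starting date is JDN 2442495; 2442495 + 1092 = 2443587.
JDN 2443587 corresponds to Adar II 10, 5738 AM.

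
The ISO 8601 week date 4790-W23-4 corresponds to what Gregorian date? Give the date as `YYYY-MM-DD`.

4790-06-07

ISO week 1 of 4790 is the week containing the first Thursday of 4790.
Week 23, day 4 (Thursday) lands on 4790-06-07.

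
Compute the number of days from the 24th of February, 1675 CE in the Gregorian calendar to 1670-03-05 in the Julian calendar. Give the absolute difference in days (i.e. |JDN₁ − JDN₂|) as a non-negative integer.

1807

JDN of the first date = 2332896.
JDN of the second date = 2331089.
|2331089 − 2332896| = 1807.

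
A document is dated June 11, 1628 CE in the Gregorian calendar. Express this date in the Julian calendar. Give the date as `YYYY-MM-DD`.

1628-06-01

The Julian–Gregorian offset here is 10 days (Julian trailing).
11 June 1628 Gregorian − 10 days → 1 June 1628 Julian.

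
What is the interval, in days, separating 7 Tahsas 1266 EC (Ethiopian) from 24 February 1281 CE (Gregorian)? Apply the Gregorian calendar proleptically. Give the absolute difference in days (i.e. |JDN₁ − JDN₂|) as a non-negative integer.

2633

First date → JDN 2186358; second date → JDN 2188991.
The interval is |2186358 − 2188991| = 2633 days.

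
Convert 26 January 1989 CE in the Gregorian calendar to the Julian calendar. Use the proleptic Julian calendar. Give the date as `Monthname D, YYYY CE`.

January 13, 1989 CE

The Julian–Gregorian offset here is 13 days (Julian trailing).
26 January 1989 Gregorian − 13 days → 13 January 1989 Julian.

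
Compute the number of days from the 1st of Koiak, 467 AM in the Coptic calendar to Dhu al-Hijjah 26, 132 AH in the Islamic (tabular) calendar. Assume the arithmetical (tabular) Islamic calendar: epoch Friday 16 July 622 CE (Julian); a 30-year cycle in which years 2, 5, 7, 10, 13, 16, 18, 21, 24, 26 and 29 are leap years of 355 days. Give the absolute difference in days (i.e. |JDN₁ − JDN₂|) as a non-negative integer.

114

First date → JDN 1995326; second date → JDN 1995212.
The interval is |1995326 − 1995212| = 114 days.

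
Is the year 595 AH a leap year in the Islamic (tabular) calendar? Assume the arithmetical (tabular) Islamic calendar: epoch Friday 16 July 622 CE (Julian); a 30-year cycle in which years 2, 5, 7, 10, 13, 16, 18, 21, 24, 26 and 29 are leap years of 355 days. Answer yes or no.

Year 595 AH is year 25 of its 30-year cycle; leap positions are 2, 5, 7, 10, 13, 16, 18, 21, 24, 26, 29, so it is a common year (354 days).

no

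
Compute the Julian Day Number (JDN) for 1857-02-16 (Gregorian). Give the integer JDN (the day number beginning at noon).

2399362

JDN 2451545 is 1 January 2000 CE (Gregorian); the target day is −52183 days from there, so JDN = 2399362.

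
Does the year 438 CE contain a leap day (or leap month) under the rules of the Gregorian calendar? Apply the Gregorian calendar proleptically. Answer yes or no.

no

438 is not divisible by 4, so it is a common year.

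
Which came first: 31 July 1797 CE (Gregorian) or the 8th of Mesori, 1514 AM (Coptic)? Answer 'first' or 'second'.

The two dates have Julian Day Numbers 2377613 and 2377990 respectively.
Since 2377613 < 2377990, the first date comes first.

first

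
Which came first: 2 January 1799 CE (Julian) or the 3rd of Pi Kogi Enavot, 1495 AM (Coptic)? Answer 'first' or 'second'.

Converting both to JDN: 2378144 vs 2371075; the smaller is the second.

second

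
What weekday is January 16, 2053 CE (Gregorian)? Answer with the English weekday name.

Since JDN mod 7 = 3 (0 = Monday), the day is Thursday.

Thursday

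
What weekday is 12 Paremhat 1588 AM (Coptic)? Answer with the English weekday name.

Wednesday

This is JDN 2404873 (20 March 1872 Gregorian).
JDN 2404873 mod 7 = 2, and JDN 0 was a Monday, so this is a Wednesday.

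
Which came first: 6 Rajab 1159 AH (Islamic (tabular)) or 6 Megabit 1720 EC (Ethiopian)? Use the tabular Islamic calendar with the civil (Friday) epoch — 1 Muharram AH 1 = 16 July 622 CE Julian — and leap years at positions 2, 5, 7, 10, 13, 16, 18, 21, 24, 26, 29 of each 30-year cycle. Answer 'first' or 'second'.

second

The two dates have Julian Day Numbers 2358979 and 2352271 respectively.
Since 2352271 < 2358979, the second date comes first.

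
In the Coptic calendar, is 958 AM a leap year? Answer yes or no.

958 mod 4 = 2; in the Coptic calendar a year is leap when year mod 4 = 3, so it is a common year.

no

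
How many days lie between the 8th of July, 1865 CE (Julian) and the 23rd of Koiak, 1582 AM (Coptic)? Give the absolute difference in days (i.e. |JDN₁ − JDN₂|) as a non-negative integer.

164

First date → JDN 2402438; second date → JDN 2402602.
The interval is |2402438 − 2402602| = 164 days.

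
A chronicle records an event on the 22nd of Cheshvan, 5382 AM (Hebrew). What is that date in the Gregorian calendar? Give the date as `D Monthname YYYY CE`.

Julian Day Number of the source date = 2313428.
Converting JDN 2313428 to the Gregorian calendar gives 6 November 1621 CE.

6 November 1621 CE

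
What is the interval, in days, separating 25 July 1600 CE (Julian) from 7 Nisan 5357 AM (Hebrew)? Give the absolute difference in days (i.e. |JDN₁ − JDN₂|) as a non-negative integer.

First date → JDN 2305664; second date → JDN 2304437.
The interval is |2305664 − 2304437| = 1227 days.

1227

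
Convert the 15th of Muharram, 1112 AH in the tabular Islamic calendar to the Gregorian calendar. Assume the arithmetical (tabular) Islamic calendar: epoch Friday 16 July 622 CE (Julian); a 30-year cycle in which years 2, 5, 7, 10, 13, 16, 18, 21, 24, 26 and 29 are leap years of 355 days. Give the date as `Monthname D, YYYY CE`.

July 2, 1700 CE

Julian Day Number of the source date = 2342155.
Converting JDN 2342155 to the Gregorian calendar gives 2 July 1700 CE.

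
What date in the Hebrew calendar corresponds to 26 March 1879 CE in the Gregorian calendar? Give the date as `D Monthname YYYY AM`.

Both dates share Julian Day Number 2407435; in the Hebrew calendar that is 2 Nisan 5639 AM.

2 Nisan 5639 AM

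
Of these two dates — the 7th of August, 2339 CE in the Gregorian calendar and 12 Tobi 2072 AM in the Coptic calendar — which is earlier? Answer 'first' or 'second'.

first

First date → JDN 2575580; second date → JDN 2581594.
JDN 2575580 < JDN 2581594, so the first date is earlier.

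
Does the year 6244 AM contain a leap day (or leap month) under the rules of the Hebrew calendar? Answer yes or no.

no

Hebrew year 6244 is year 12 of its 19-year Metonic cycle; leap years are at positions 3, 6, 8, 11, 14, 17, 19, so it is a common year (12 months).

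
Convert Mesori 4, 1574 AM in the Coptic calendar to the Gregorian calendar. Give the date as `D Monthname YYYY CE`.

Julian Day Number of the source date = 2399901.
Converting JDN 2399901 to the Gregorian calendar gives 9 August 1858 CE.

9 August 1858 CE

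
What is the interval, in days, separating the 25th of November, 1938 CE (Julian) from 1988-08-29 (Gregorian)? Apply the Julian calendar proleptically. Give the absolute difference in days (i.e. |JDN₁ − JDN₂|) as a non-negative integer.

First date → JDN 2429241; second date → JDN 2447403.
The interval is |2429241 − 2447403| = 18162 days.

18162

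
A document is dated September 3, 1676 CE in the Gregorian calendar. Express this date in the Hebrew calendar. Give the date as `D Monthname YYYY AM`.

25 Elul 5436 AM

Julian Day Number of the source date = 2333453.
Converting JDN 2333453 to the Hebrew calendar gives 25 Elul 5436 AM.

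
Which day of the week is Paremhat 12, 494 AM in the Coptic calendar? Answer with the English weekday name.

Equivalently 12 March 778 Gregorian, JDN 2005289.
JDN 2005289 mod 7 = 6, and JDN 0 was a Monday, so this is a Sunday.

Sunday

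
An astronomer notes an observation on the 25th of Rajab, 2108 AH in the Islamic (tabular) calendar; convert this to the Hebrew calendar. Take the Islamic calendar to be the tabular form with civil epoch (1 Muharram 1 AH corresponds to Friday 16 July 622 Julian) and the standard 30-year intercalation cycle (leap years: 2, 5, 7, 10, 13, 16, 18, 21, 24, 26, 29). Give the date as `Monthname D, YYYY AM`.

Julian Day Number of the source date = 2695292.
Converting JDN 2695292 to the Hebrew calendar gives 26 Iyar 6427 AM.

Iyar 26, 6427 AM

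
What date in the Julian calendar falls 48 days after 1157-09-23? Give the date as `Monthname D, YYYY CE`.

JDN of 1157-09-23 = 2143918.
2143918 + 48 = 2143966.
JDN 2143966 in the Julian calendar is November 10, 1157 CE.

November 10, 1157 CE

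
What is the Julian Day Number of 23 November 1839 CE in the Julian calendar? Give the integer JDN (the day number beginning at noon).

2393079

In the Gregorian calendar the same day is 5 December 1839.
JDN 2400001 is 17 November 1858 CE (Gregorian), MJD 0; the target day is −6922 days from there, so JDN = 2393079.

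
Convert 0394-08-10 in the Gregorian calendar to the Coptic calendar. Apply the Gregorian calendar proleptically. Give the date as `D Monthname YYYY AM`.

Both dates share Julian Day Number 1865187; in the Coptic calendar that is 16 Mesori 110 AM.

16 Mesori 110 AM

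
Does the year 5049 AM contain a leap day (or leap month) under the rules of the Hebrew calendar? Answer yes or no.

Hebrew year 5049 is year 14 of its 19-year Metonic cycle; leap years are at positions 3, 6, 8, 11, 14, 17, 19, so it is a leap year (13 months).

yes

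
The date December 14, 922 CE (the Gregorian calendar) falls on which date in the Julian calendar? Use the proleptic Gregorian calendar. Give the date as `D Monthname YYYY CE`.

At this point the Julian calendar is 5 days behind the Gregorian.
14 December 922 Gregorian − 5 days → 9 December 922 Julian.

9 December 922 CE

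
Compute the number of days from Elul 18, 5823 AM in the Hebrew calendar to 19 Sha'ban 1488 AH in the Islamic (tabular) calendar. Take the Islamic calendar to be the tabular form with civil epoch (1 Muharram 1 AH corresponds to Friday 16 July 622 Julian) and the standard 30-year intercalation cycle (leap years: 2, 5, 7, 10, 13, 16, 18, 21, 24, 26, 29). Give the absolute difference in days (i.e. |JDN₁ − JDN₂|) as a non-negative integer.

798

First date → JDN 2474810; second date → JDN 2475608.
The interval is |2474810 − 2475608| = 798 days.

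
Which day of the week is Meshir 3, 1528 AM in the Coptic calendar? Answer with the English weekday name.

In the Gregorian calendar this is 10 February 1812 (JDN 2382919).
JDN 2382919 mod 7 = 0, and JDN 0 was a Monday, so this is a Monday.

Monday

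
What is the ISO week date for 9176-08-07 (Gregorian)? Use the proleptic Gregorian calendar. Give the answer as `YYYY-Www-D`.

The weekday is Saturday (ISO weekday 6).
That Saturday belongs to ISO week 32 of ISO year 9176.

9176-W32-6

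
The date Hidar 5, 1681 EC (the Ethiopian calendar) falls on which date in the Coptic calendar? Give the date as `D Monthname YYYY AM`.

5 Hathor 1405 AM

Julian Day Number of the source date = 2337905.
Converting JDN 2337905 to the Coptic calendar gives 5 Hathor 1405 AM.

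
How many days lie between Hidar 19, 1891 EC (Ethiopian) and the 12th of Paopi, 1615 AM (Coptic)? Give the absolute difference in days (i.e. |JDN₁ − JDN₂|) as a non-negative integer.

37

JDN of the first date = 2414621.
JDN of the second date = 2414584.
|2414584 − 2414621| = 37.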